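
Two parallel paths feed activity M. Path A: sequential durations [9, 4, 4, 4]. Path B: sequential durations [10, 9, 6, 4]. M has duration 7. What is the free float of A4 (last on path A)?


ES(A4) = sum of predecessors on chain A = 17
EF(A4) = ES + duration = 17 + 4 = 21
Successor of A4 is M. ES(M) = max(sum(A), sum(B)) = max(21, 29) = 29
Free float = ES(successor) - EF(current) = 29 - 21 = 8

8


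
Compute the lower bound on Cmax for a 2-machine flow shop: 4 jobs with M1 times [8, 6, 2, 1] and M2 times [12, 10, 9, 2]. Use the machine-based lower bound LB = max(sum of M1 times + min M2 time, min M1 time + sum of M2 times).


LB1 = sum(M1 times) + min(M2 times) = 17 + 2 = 19
LB2 = min(M1 times) + sum(M2 times) = 1 + 33 = 34
Lower bound = max(LB1, LB2) = max(19, 34) = 34

34


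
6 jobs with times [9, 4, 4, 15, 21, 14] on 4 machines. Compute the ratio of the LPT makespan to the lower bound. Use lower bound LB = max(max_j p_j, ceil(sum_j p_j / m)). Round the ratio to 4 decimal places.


LPT order: [21, 15, 14, 9, 4, 4]
Machine loads after assignment: [21, 15, 14, 17]
LPT makespan = 21
Lower bound = max(max_job, ceil(total/4)) = max(21, 17) = 21
Ratio = 21 / 21 = 1.0

1.0


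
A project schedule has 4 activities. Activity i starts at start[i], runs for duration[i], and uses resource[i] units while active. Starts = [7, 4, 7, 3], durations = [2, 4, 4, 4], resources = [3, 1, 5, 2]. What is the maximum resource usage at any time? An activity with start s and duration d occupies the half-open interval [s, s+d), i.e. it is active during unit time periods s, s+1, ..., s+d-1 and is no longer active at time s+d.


Each activity i is active on [start_i, start_i + duration_i).
Compute total resource usage per time slot:
  t=0: active resources = [], total = 0
  t=1: active resources = [], total = 0
  t=2: active resources = [], total = 0
  t=3: active resources = [2], total = 2
  t=4: active resources = [1, 2], total = 3
  t=5: active resources = [1, 2], total = 3
  t=6: active resources = [1, 2], total = 3
  t=7: active resources = [3, 1, 5], total = 9
  t=8: active resources = [3, 5], total = 8
  t=9: active resources = [5], total = 5
  t=10: active resources = [5], total = 5
Peak resource demand = 9

9


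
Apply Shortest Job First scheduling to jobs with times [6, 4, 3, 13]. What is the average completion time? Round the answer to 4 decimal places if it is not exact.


SJF order (ascending): [3, 4, 6, 13]
Completion times:
  Job 1: burst=3, C=3
  Job 2: burst=4, C=7
  Job 3: burst=6, C=13
  Job 4: burst=13, C=26
Average completion = 49/4 = 12.25

12.25


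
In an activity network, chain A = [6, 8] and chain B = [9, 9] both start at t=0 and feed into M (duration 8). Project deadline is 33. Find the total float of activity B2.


Forward pass: ES(B2) = sum of predecessors on chain B = 9
EF = ES + duration = 9 + 9 = 18
Backward pass: LF(M) = deadline = 33; LS(M) = 33 - 8 = 25
LF(B2) = LS(M) - sum(successors on chain B) = 25 - 0 = 25
LS = LF - duration = 25 - 9 = 16
Total float = LS - ES = 16 - 9 = 7

7


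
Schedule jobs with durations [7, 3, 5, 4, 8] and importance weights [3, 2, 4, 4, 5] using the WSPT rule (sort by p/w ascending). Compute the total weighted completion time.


Compute p/w ratios and sort ascending (WSPT): [(4, 4), (5, 4), (3, 2), (8, 5), (7, 3)]
Compute weighted completion times:
  Job (p=4,w=4): C=4, w*C=4*4=16
  Job (p=5,w=4): C=9, w*C=4*9=36
  Job (p=3,w=2): C=12, w*C=2*12=24
  Job (p=8,w=5): C=20, w*C=5*20=100
  Job (p=7,w=3): C=27, w*C=3*27=81
Total weighted completion time = 257

257


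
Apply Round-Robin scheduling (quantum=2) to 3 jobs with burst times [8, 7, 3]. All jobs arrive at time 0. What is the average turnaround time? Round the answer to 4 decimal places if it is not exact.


Time quantum = 2
Execution trace:
  J1 runs 2 units, time = 2
  J2 runs 2 units, time = 4
  J3 runs 2 units, time = 6
  J1 runs 2 units, time = 8
  J2 runs 2 units, time = 10
  J3 runs 1 units, time = 11
  J1 runs 2 units, time = 13
  J2 runs 2 units, time = 15
  J1 runs 2 units, time = 17
  J2 runs 1 units, time = 18
Finish times: [17, 18, 11]
Average turnaround = 46/3 = 15.3333

15.3333


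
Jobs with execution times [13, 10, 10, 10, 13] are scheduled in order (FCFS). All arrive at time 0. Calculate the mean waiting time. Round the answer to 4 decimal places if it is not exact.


FCFS order (as given): [13, 10, 10, 10, 13]
Waiting times:
  Job 1: wait = 0
  Job 2: wait = 13
  Job 3: wait = 23
  Job 4: wait = 33
  Job 5: wait = 43
Sum of waiting times = 112
Average waiting time = 112/5 = 22.4

22.4


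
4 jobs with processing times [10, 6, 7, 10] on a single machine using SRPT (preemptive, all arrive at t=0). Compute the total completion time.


Since all jobs arrive at t=0, SRPT equals SPT ordering.
SPT order: [6, 7, 10, 10]
Completion times:
  Job 1: p=6, C=6
  Job 2: p=7, C=13
  Job 3: p=10, C=23
  Job 4: p=10, C=33
Total completion time = 6 + 13 + 23 + 33 = 75

75


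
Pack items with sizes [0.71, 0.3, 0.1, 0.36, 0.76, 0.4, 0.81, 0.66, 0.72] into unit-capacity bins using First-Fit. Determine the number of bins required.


Place items sequentially using First-Fit:
  Item 0.71 -> new Bin 1
  Item 0.3 -> new Bin 2
  Item 0.1 -> Bin 1 (now 0.81)
  Item 0.36 -> Bin 2 (now 0.66)
  Item 0.76 -> new Bin 3
  Item 0.4 -> new Bin 4
  Item 0.81 -> new Bin 5
  Item 0.66 -> new Bin 6
  Item 0.72 -> new Bin 7
Total bins used = 7

7


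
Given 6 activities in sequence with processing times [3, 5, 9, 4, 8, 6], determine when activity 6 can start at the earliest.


Activity 6 starts after activities 1 through 5 complete.
Predecessor durations: [3, 5, 9, 4, 8]
ES = 3 + 5 + 9 + 4 + 8 = 29

29


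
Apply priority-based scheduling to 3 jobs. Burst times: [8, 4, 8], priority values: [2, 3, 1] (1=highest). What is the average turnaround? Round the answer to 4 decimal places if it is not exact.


Sort by priority (ascending = highest first):
Order: [(1, 8), (2, 8), (3, 4)]
Completion times:
  Priority 1, burst=8, C=8
  Priority 2, burst=8, C=16
  Priority 3, burst=4, C=20
Average turnaround = 44/3 = 14.6667

14.6667


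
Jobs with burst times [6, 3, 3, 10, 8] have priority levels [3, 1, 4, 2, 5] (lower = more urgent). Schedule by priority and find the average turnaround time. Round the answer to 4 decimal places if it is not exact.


Sort by priority (ascending = highest first):
Order: [(1, 3), (2, 10), (3, 6), (4, 3), (5, 8)]
Completion times:
  Priority 1, burst=3, C=3
  Priority 2, burst=10, C=13
  Priority 3, burst=6, C=19
  Priority 4, burst=3, C=22
  Priority 5, burst=8, C=30
Average turnaround = 87/5 = 17.4

17.4


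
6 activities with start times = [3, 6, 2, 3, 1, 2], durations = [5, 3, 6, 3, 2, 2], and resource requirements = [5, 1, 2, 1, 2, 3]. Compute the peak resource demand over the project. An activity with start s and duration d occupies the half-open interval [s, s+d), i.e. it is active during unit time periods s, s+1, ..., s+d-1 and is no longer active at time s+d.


Each activity i is active on [start_i, start_i + duration_i).
Compute total resource usage per time slot:
  t=0: active resources = [], total = 0
  t=1: active resources = [2], total = 2
  t=2: active resources = [2, 2, 3], total = 7
  t=3: active resources = [5, 2, 1, 3], total = 11
  t=4: active resources = [5, 2, 1], total = 8
  t=5: active resources = [5, 2, 1], total = 8
  t=6: active resources = [5, 1, 2], total = 8
  t=7: active resources = [5, 1, 2], total = 8
  t=8: active resources = [1], total = 1
Peak resource demand = 11

11


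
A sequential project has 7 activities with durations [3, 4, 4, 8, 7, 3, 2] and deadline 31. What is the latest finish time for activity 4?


LF(activity 4) = deadline - sum of successor durations
Successors: activities 5 through 7 with durations [7, 3, 2]
Sum of successor durations = 12
LF = 31 - 12 = 19

19


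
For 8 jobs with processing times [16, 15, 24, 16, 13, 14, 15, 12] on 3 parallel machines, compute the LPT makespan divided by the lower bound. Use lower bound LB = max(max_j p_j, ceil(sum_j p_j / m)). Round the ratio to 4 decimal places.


LPT order: [24, 16, 16, 15, 15, 14, 13, 12]
Machine loads after assignment: [38, 44, 43]
LPT makespan = 44
Lower bound = max(max_job, ceil(total/3)) = max(24, 42) = 42
Ratio = 44 / 42 = 1.0476

1.0476


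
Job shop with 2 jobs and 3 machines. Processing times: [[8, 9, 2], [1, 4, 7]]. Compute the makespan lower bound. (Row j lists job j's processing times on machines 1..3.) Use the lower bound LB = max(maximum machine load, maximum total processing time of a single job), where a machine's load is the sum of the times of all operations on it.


Machine loads:
  Machine 1: 8 + 1 = 9
  Machine 2: 9 + 4 = 13
  Machine 3: 2 + 7 = 9
Max machine load = 13
Job totals:
  Job 1: 19
  Job 2: 12
Max job total = 19
Lower bound = max(13, 19) = 19

19


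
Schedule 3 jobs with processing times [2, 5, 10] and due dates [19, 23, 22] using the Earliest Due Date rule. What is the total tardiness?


Sort by due date (EDD order): [(2, 19), (10, 22), (5, 23)]
Compute completion times and tardiness:
  Job 1: p=2, d=19, C=2, tardiness=max(0,2-19)=0
  Job 2: p=10, d=22, C=12, tardiness=max(0,12-22)=0
  Job 3: p=5, d=23, C=17, tardiness=max(0,17-23)=0
Total tardiness = 0

0


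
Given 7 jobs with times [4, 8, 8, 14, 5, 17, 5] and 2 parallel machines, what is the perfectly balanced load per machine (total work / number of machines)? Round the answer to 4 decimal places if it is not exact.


Total processing time = 4 + 8 + 8 + 14 + 5 + 17 + 5 = 61
Number of machines = 2
Ideal balanced load = 61 / 2 = 30.5

30.5


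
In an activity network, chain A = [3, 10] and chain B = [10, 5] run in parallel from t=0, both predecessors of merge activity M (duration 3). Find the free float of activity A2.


ES(A2) = sum of predecessors on chain A = 3
EF(A2) = ES + duration = 3 + 10 = 13
Successor of A2 is M. ES(M) = max(sum(A), sum(B)) = max(13, 15) = 15
Free float = ES(successor) - EF(current) = 15 - 13 = 2

2


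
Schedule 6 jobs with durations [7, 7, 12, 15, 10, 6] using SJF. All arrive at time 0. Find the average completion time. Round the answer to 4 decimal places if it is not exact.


SJF order (ascending): [6, 7, 7, 10, 12, 15]
Completion times:
  Job 1: burst=6, C=6
  Job 2: burst=7, C=13
  Job 3: burst=7, C=20
  Job 4: burst=10, C=30
  Job 5: burst=12, C=42
  Job 6: burst=15, C=57
Average completion = 168/6 = 28.0

28.0


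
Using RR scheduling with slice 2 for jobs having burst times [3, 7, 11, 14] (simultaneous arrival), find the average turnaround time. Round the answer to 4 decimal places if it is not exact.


Time quantum = 2
Execution trace:
  J1 runs 2 units, time = 2
  J2 runs 2 units, time = 4
  J3 runs 2 units, time = 6
  J4 runs 2 units, time = 8
  J1 runs 1 units, time = 9
  J2 runs 2 units, time = 11
  J3 runs 2 units, time = 13
  J4 runs 2 units, time = 15
  J2 runs 2 units, time = 17
  J3 runs 2 units, time = 19
  J4 runs 2 units, time = 21
  J2 runs 1 units, time = 22
  J3 runs 2 units, time = 24
  J4 runs 2 units, time = 26
  J3 runs 2 units, time = 28
  J4 runs 2 units, time = 30
  J3 runs 1 units, time = 31
  J4 runs 2 units, time = 33
  J4 runs 2 units, time = 35
Finish times: [9, 22, 31, 35]
Average turnaround = 97/4 = 24.25

24.25


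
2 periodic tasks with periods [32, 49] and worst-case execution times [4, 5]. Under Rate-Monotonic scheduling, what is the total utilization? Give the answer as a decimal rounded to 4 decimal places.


Compute individual utilizations (exact fractions):
  Task 1: C/T = 4/32 = 1/8 (approx. 0.125)
  Task 2: C/T = 5/49 (approx. 0.102)
Total utilization U = 1/8 + 5/49 = 89/392
Rounded to 4 decimal places: U = 0.2270
RM (Liu & Layland) bound for 2 tasks = 0.828427; compare with U = 89/392 (approx. 0.227041)
U <= bound, so schedulable by RM sufficient condition.

0.2270


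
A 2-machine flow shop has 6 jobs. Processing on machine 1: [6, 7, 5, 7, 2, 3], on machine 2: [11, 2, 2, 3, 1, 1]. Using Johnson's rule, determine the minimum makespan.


Apply Johnson's rule:
  Group 1 (a <= b): [(1, 6, 11)]
  Group 2 (a > b): [(4, 7, 3), (2, 7, 2), (3, 5, 2), (5, 2, 1), (6, 3, 1)]
Optimal job order: [1, 4, 2, 3, 5, 6]
Schedule:
  Job 1: M1 done at 6, M2 done at 17
  Job 4: M1 done at 13, M2 done at 20
  Job 2: M1 done at 20, M2 done at 22
  Job 3: M1 done at 25, M2 done at 27
  Job 5: M1 done at 27, M2 done at 28
  Job 6: M1 done at 30, M2 done at 31
Makespan = 31

31


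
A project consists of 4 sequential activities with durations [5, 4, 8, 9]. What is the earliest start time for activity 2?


Activity 2 starts after activities 1 through 1 complete.
Predecessor durations: [5]
ES = 5 = 5

5


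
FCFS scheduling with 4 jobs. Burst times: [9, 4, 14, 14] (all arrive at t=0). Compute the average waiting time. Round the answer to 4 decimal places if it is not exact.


FCFS order (as given): [9, 4, 14, 14]
Waiting times:
  Job 1: wait = 0
  Job 2: wait = 9
  Job 3: wait = 13
  Job 4: wait = 27
Sum of waiting times = 49
Average waiting time = 49/4 = 12.25

12.25


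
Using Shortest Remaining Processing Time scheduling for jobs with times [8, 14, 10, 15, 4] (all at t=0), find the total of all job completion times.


Since all jobs arrive at t=0, SRPT equals SPT ordering.
SPT order: [4, 8, 10, 14, 15]
Completion times:
  Job 1: p=4, C=4
  Job 2: p=8, C=12
  Job 3: p=10, C=22
  Job 4: p=14, C=36
  Job 5: p=15, C=51
Total completion time = 4 + 12 + 22 + 36 + 51 = 125

125


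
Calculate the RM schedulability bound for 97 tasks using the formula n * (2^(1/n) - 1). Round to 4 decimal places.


Compute 2^(1/97) = 1.0071714397
Subtract 1: 1.0071714397 - 1 = 0.0071714397
Multiply by n: 97 * 0.0071714397 = 0.6956296509
Round to 4 dp: 0.6956

0.6956


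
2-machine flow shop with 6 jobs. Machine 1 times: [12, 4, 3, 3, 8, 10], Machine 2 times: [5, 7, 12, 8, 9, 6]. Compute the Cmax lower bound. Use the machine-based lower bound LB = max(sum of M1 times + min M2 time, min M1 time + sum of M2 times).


LB1 = sum(M1 times) + min(M2 times) = 40 + 5 = 45
LB2 = min(M1 times) + sum(M2 times) = 3 + 47 = 50
Lower bound = max(LB1, LB2) = max(45, 50) = 50

50


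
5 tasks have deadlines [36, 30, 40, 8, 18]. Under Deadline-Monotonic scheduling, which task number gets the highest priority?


Sort tasks by relative deadline (ascending):
  Task 4: deadline = 8
  Task 5: deadline = 18
  Task 2: deadline = 30
  Task 1: deadline = 36
  Task 3: deadline = 40
Priority order (highest first): [4, 5, 2, 1, 3]
Highest priority task = 4

4


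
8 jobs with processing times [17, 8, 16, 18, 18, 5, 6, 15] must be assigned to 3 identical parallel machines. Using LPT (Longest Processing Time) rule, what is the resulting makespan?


Sort jobs in decreasing order (LPT): [18, 18, 17, 16, 15, 8, 6, 5]
Assign each job to the least loaded machine:
  Machine 1: jobs [18, 15], load = 33
  Machine 2: jobs [18, 8, 6, 5], load = 37
  Machine 3: jobs [17, 16], load = 33
Makespan = max load = 37

37


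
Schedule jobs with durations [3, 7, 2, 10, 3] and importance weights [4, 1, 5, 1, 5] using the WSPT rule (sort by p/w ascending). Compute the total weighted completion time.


Compute p/w ratios and sort ascending (WSPT): [(2, 5), (3, 5), (3, 4), (7, 1), (10, 1)]
Compute weighted completion times:
  Job (p=2,w=5): C=2, w*C=5*2=10
  Job (p=3,w=5): C=5, w*C=5*5=25
  Job (p=3,w=4): C=8, w*C=4*8=32
  Job (p=7,w=1): C=15, w*C=1*15=15
  Job (p=10,w=1): C=25, w*C=1*25=25
Total weighted completion time = 107

107


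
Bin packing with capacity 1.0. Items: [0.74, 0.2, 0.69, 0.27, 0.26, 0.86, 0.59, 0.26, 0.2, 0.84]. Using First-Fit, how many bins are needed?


Place items sequentially using First-Fit:
  Item 0.74 -> new Bin 1
  Item 0.2 -> Bin 1 (now 0.94)
  Item 0.69 -> new Bin 2
  Item 0.27 -> Bin 2 (now 0.96)
  Item 0.26 -> new Bin 3
  Item 0.86 -> new Bin 4
  Item 0.59 -> Bin 3 (now 0.85)
  Item 0.26 -> new Bin 5
  Item 0.2 -> Bin 5 (now 0.46)
  Item 0.84 -> new Bin 6
Total bins used = 6

6


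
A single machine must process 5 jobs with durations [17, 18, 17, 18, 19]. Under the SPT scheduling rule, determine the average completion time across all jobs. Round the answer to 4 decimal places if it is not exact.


Sort jobs by processing time (SPT order): [17, 17, 18, 18, 19]
Compute completion times sequentially:
  Job 1: processing = 17, completes at 17
  Job 2: processing = 17, completes at 34
  Job 3: processing = 18, completes at 52
  Job 4: processing = 18, completes at 70
  Job 5: processing = 19, completes at 89
Sum of completion times = 262
Average completion time = 262/5 = 52.4

52.4


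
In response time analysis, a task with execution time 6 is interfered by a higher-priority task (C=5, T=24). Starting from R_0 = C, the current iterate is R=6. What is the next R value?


R_next = C + ceil(R_prev / T_hp) * C_hp
ceil(6 / 24) = ceil(0.25) = 1
Interference = 1 * 5 = 5
R_next = 6 + 5 = 11

11


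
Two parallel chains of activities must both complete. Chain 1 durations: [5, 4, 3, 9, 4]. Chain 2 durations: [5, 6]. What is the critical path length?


Path A total = 5 + 4 + 3 + 9 + 4 = 25
Path B total = 5 + 6 = 11
Critical path = longest path = max(25, 11) = 25

25


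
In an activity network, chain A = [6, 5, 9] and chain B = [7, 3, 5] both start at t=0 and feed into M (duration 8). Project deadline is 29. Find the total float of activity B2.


Forward pass: ES(B2) = sum of predecessors on chain B = 7
EF = ES + duration = 7 + 3 = 10
Backward pass: LF(M) = deadline = 29; LS(M) = 29 - 8 = 21
LF(B2) = LS(M) - sum(successors on chain B) = 21 - 5 = 16
LS = LF - duration = 16 - 3 = 13
Total float = LS - ES = 13 - 7 = 6

6


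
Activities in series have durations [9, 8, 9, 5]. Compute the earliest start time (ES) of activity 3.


Activity 3 starts after activities 1 through 2 complete.
Predecessor durations: [9, 8]
ES = 9 + 8 = 17

17


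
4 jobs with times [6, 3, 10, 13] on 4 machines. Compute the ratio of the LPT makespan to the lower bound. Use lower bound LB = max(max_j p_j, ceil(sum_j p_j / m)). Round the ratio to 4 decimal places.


LPT order: [13, 10, 6, 3]
Machine loads after assignment: [13, 10, 6, 3]
LPT makespan = 13
Lower bound = max(max_job, ceil(total/4)) = max(13, 8) = 13
Ratio = 13 / 13 = 1.0

1.0


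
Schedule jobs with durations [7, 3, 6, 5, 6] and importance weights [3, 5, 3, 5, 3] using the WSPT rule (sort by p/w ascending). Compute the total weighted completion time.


Compute p/w ratios and sort ascending (WSPT): [(3, 5), (5, 5), (6, 3), (6, 3), (7, 3)]
Compute weighted completion times:
  Job (p=3,w=5): C=3, w*C=5*3=15
  Job (p=5,w=5): C=8, w*C=5*8=40
  Job (p=6,w=3): C=14, w*C=3*14=42
  Job (p=6,w=3): C=20, w*C=3*20=60
  Job (p=7,w=3): C=27, w*C=3*27=81
Total weighted completion time = 238

238


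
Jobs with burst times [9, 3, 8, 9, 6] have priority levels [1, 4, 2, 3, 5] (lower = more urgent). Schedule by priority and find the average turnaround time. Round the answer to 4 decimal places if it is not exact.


Sort by priority (ascending = highest first):
Order: [(1, 9), (2, 8), (3, 9), (4, 3), (5, 6)]
Completion times:
  Priority 1, burst=9, C=9
  Priority 2, burst=8, C=17
  Priority 3, burst=9, C=26
  Priority 4, burst=3, C=29
  Priority 5, burst=6, C=35
Average turnaround = 116/5 = 23.2

23.2


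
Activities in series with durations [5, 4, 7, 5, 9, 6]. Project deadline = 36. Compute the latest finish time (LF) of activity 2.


LF(activity 2) = deadline - sum of successor durations
Successors: activities 3 through 6 with durations [7, 5, 9, 6]
Sum of successor durations = 27
LF = 36 - 27 = 9

9


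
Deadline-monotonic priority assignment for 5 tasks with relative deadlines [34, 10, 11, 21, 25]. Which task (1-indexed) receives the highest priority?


Sort tasks by relative deadline (ascending):
  Task 2: deadline = 10
  Task 3: deadline = 11
  Task 4: deadline = 21
  Task 5: deadline = 25
  Task 1: deadline = 34
Priority order (highest first): [2, 3, 4, 5, 1]
Highest priority task = 2

2


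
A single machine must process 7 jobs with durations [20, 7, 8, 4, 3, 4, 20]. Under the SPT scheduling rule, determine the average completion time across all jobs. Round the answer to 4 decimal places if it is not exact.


Sort jobs by processing time (SPT order): [3, 4, 4, 7, 8, 20, 20]
Compute completion times sequentially:
  Job 1: processing = 3, completes at 3
  Job 2: processing = 4, completes at 7
  Job 3: processing = 4, completes at 11
  Job 4: processing = 7, completes at 18
  Job 5: processing = 8, completes at 26
  Job 6: processing = 20, completes at 46
  Job 7: processing = 20, completes at 66
Sum of completion times = 177
Average completion time = 177/7 = 25.2857

25.2857


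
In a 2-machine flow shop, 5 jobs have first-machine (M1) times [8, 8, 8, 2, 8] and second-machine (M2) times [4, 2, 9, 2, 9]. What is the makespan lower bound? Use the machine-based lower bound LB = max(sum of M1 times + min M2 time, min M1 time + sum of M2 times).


LB1 = sum(M1 times) + min(M2 times) = 34 + 2 = 36
LB2 = min(M1 times) + sum(M2 times) = 2 + 26 = 28
Lower bound = max(LB1, LB2) = max(36, 28) = 36

36


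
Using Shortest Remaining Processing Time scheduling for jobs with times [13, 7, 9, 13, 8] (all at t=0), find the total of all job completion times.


Since all jobs arrive at t=0, SRPT equals SPT ordering.
SPT order: [7, 8, 9, 13, 13]
Completion times:
  Job 1: p=7, C=7
  Job 2: p=8, C=15
  Job 3: p=9, C=24
  Job 4: p=13, C=37
  Job 5: p=13, C=50
Total completion time = 7 + 15 + 24 + 37 + 50 = 133

133


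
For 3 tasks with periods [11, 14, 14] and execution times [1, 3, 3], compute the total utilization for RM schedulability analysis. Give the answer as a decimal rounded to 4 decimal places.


Compute individual utilizations (exact fractions):
  Task 1: C/T = 1/11 (approx. 0.0909)
  Task 2: C/T = 3/14 (approx. 0.2143)
  Task 3: C/T = 3/14 (approx. 0.2143)
Total utilization U = 1/11 + 3/14 + 3/14 = 40/77
Rounded to 4 decimal places: U = 0.5195
RM (Liu & Layland) bound for 3 tasks = 0.779763; compare with U = 40/77 (approx. 0.519481)
U <= bound, so schedulable by RM sufficient condition.

0.5195


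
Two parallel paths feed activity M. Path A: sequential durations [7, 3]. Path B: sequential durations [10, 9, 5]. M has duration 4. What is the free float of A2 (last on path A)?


ES(A2) = sum of predecessors on chain A = 7
EF(A2) = ES + duration = 7 + 3 = 10
Successor of A2 is M. ES(M) = max(sum(A), sum(B)) = max(10, 24) = 24
Free float = ES(successor) - EF(current) = 24 - 10 = 14

14


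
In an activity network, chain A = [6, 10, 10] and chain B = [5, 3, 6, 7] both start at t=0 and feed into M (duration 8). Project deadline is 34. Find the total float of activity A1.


Forward pass: ES(A1) = sum of predecessors on chain A = 0
EF = ES + duration = 0 + 6 = 6
Backward pass: LF(M) = deadline = 34; LS(M) = 34 - 8 = 26
LF(A1) = LS(M) - sum(successors on chain A) = 26 - 20 = 6
LS = LF - duration = 6 - 6 = 0
Total float = LS - ES = 0 - 0 = 0

0


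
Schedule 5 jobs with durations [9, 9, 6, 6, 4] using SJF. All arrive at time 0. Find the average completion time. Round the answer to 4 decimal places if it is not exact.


SJF order (ascending): [4, 6, 6, 9, 9]
Completion times:
  Job 1: burst=4, C=4
  Job 2: burst=6, C=10
  Job 3: burst=6, C=16
  Job 4: burst=9, C=25
  Job 5: burst=9, C=34
Average completion = 89/5 = 17.8

17.8


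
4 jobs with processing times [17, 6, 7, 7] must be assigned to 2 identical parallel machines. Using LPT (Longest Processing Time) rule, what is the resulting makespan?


Sort jobs in decreasing order (LPT): [17, 7, 7, 6]
Assign each job to the least loaded machine:
  Machine 1: jobs [17], load = 17
  Machine 2: jobs [7, 7, 6], load = 20
Makespan = max load = 20

20


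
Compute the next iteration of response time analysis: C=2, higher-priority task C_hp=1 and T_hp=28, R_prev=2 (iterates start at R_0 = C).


R_next = C + ceil(R_prev / T_hp) * C_hp
ceil(2 / 28) = ceil(0.0714) = 1
Interference = 1 * 1 = 1
R_next = 2 + 1 = 3

3


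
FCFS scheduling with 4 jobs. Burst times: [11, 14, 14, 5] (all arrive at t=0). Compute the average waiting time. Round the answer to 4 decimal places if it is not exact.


FCFS order (as given): [11, 14, 14, 5]
Waiting times:
  Job 1: wait = 0
  Job 2: wait = 11
  Job 3: wait = 25
  Job 4: wait = 39
Sum of waiting times = 75
Average waiting time = 75/4 = 18.75

18.75


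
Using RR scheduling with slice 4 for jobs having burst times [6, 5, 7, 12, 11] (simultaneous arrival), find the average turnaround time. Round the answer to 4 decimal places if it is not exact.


Time quantum = 4
Execution trace:
  J1 runs 4 units, time = 4
  J2 runs 4 units, time = 8
  J3 runs 4 units, time = 12
  J4 runs 4 units, time = 16
  J5 runs 4 units, time = 20
  J1 runs 2 units, time = 22
  J2 runs 1 units, time = 23
  J3 runs 3 units, time = 26
  J4 runs 4 units, time = 30
  J5 runs 4 units, time = 34
  J4 runs 4 units, time = 38
  J5 runs 3 units, time = 41
Finish times: [22, 23, 26, 38, 41]
Average turnaround = 150/5 = 30.0

30.0


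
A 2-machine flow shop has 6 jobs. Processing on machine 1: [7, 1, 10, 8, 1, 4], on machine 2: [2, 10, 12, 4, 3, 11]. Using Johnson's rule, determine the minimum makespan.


Apply Johnson's rule:
  Group 1 (a <= b): [(2, 1, 10), (5, 1, 3), (6, 4, 11), (3, 10, 12)]
  Group 2 (a > b): [(4, 8, 4), (1, 7, 2)]
Optimal job order: [2, 5, 6, 3, 4, 1]
Schedule:
  Job 2: M1 done at 1, M2 done at 11
  Job 5: M1 done at 2, M2 done at 14
  Job 6: M1 done at 6, M2 done at 25
  Job 3: M1 done at 16, M2 done at 37
  Job 4: M1 done at 24, M2 done at 41
  Job 1: M1 done at 31, M2 done at 43
Makespan = 43

43


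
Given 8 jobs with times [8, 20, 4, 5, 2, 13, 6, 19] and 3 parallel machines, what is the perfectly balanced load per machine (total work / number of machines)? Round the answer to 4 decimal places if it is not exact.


Total processing time = 8 + 20 + 4 + 5 + 2 + 13 + 6 + 19 = 77
Number of machines = 3
Ideal balanced load = 77 / 3 = 25.6667

25.6667


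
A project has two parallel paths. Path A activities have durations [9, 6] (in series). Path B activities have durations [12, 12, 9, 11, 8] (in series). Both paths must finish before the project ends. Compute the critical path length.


Path A total = 9 + 6 = 15
Path B total = 12 + 12 + 9 + 11 + 8 = 52
Critical path = longest path = max(15, 52) = 52

52


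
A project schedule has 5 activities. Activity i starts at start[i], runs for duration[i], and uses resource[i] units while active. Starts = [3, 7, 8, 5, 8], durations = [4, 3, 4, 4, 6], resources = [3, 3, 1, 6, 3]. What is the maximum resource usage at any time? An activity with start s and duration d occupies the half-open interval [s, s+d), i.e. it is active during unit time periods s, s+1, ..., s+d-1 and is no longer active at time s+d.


Each activity i is active on [start_i, start_i + duration_i).
Compute total resource usage per time slot:
  t=0: active resources = [], total = 0
  t=1: active resources = [], total = 0
  t=2: active resources = [], total = 0
  t=3: active resources = [3], total = 3
  t=4: active resources = [3], total = 3
  t=5: active resources = [3, 6], total = 9
  t=6: active resources = [3, 6], total = 9
  t=7: active resources = [3, 6], total = 9
  t=8: active resources = [3, 1, 6, 3], total = 13
  t=9: active resources = [3, 1, 3], total = 7
  t=10: active resources = [1, 3], total = 4
  t=11: active resources = [1, 3], total = 4
  t=12: active resources = [3], total = 3
  t=13: active resources = [3], total = 3
Peak resource demand = 13

13


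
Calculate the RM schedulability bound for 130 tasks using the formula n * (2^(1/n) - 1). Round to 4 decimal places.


Compute 2^(1/130) = 1.0053461413
Subtract 1: 1.0053461413 - 1 = 0.0053461413
Multiply by n: 130 * 0.0053461413 = 0.6949983690
Round to 4 dp: 0.6950

0.6950


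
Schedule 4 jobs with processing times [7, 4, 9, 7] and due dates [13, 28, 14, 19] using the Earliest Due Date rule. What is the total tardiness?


Sort by due date (EDD order): [(7, 13), (9, 14), (7, 19), (4, 28)]
Compute completion times and tardiness:
  Job 1: p=7, d=13, C=7, tardiness=max(0,7-13)=0
  Job 2: p=9, d=14, C=16, tardiness=max(0,16-14)=2
  Job 3: p=7, d=19, C=23, tardiness=max(0,23-19)=4
  Job 4: p=4, d=28, C=27, tardiness=max(0,27-28)=0
Total tardiness = 6

6


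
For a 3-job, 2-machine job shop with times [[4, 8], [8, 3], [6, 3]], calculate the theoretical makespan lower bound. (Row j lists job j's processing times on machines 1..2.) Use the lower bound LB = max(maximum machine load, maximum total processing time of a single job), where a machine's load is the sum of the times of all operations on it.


Machine loads:
  Machine 1: 4 + 8 + 6 = 18
  Machine 2: 8 + 3 + 3 = 14
Max machine load = 18
Job totals:
  Job 1: 12
  Job 2: 11
  Job 3: 9
Max job total = 12
Lower bound = max(18, 12) = 18

18


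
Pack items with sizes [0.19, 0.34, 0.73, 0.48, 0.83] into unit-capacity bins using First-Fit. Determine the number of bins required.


Place items sequentially using First-Fit:
  Item 0.19 -> new Bin 1
  Item 0.34 -> Bin 1 (now 0.53)
  Item 0.73 -> new Bin 2
  Item 0.48 -> new Bin 3
  Item 0.83 -> new Bin 4
Total bins used = 4

4


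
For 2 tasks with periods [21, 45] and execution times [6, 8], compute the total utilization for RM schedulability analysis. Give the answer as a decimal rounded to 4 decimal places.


Compute individual utilizations (exact fractions):
  Task 1: C/T = 6/21 = 2/7 (approx. 0.2857)
  Task 2: C/T = 8/45 (approx. 0.1778)
Total utilization U = 2/7 + 8/45 = 146/315
Rounded to 4 decimal places: U = 0.4635
RM (Liu & Layland) bound for 2 tasks = 0.828427; compare with U = 146/315 (approx. 0.463492)
U <= bound, so schedulable by RM sufficient condition.

0.4635


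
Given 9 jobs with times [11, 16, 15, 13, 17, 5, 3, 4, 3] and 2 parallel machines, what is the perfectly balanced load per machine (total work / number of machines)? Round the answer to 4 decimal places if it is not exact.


Total processing time = 11 + 16 + 15 + 13 + 17 + 5 + 3 + 4 + 3 = 87
Number of machines = 2
Ideal balanced load = 87 / 2 = 43.5

43.5


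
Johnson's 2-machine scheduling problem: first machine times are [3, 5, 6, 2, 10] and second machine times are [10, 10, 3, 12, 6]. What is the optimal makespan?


Apply Johnson's rule:
  Group 1 (a <= b): [(4, 2, 12), (1, 3, 10), (2, 5, 10)]
  Group 2 (a > b): [(5, 10, 6), (3, 6, 3)]
Optimal job order: [4, 1, 2, 5, 3]
Schedule:
  Job 4: M1 done at 2, M2 done at 14
  Job 1: M1 done at 5, M2 done at 24
  Job 2: M1 done at 10, M2 done at 34
  Job 5: M1 done at 20, M2 done at 40
  Job 3: M1 done at 26, M2 done at 43
Makespan = 43

43


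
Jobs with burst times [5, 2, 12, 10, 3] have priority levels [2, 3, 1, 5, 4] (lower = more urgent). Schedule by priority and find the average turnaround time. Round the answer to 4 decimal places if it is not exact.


Sort by priority (ascending = highest first):
Order: [(1, 12), (2, 5), (3, 2), (4, 3), (5, 10)]
Completion times:
  Priority 1, burst=12, C=12
  Priority 2, burst=5, C=17
  Priority 3, burst=2, C=19
  Priority 4, burst=3, C=22
  Priority 5, burst=10, C=32
Average turnaround = 102/5 = 20.4

20.4


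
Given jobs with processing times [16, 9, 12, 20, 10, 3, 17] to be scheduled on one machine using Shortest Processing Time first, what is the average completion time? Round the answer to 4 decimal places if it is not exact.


Sort jobs by processing time (SPT order): [3, 9, 10, 12, 16, 17, 20]
Compute completion times sequentially:
  Job 1: processing = 3, completes at 3
  Job 2: processing = 9, completes at 12
  Job 3: processing = 10, completes at 22
  Job 4: processing = 12, completes at 34
  Job 5: processing = 16, completes at 50
  Job 6: processing = 17, completes at 67
  Job 7: processing = 20, completes at 87
Sum of completion times = 275
Average completion time = 275/7 = 39.2857

39.2857


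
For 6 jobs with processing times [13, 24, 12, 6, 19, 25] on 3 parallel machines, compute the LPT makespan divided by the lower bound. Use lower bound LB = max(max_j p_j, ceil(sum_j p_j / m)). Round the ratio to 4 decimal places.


LPT order: [25, 24, 19, 13, 12, 6]
Machine loads after assignment: [31, 36, 32]
LPT makespan = 36
Lower bound = max(max_job, ceil(total/3)) = max(25, 33) = 33
Ratio = 36 / 33 = 1.0909

1.0909


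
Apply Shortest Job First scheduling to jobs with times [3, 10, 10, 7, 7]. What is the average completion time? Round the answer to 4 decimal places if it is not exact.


SJF order (ascending): [3, 7, 7, 10, 10]
Completion times:
  Job 1: burst=3, C=3
  Job 2: burst=7, C=10
  Job 3: burst=7, C=17
  Job 4: burst=10, C=27
  Job 5: burst=10, C=37
Average completion = 94/5 = 18.8

18.8


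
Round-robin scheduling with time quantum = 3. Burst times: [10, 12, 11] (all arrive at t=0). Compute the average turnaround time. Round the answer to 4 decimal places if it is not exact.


Time quantum = 3
Execution trace:
  J1 runs 3 units, time = 3
  J2 runs 3 units, time = 6
  J3 runs 3 units, time = 9
  J1 runs 3 units, time = 12
  J2 runs 3 units, time = 15
  J3 runs 3 units, time = 18
  J1 runs 3 units, time = 21
  J2 runs 3 units, time = 24
  J3 runs 3 units, time = 27
  J1 runs 1 units, time = 28
  J2 runs 3 units, time = 31
  J3 runs 2 units, time = 33
Finish times: [28, 31, 33]
Average turnaround = 92/3 = 30.6667

30.6667


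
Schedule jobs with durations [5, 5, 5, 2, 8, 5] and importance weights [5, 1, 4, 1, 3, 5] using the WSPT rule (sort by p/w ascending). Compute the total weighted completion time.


Compute p/w ratios and sort ascending (WSPT): [(5, 5), (5, 5), (5, 4), (2, 1), (8, 3), (5, 1)]
Compute weighted completion times:
  Job (p=5,w=5): C=5, w*C=5*5=25
  Job (p=5,w=5): C=10, w*C=5*10=50
  Job (p=5,w=4): C=15, w*C=4*15=60
  Job (p=2,w=1): C=17, w*C=1*17=17
  Job (p=8,w=3): C=25, w*C=3*25=75
  Job (p=5,w=1): C=30, w*C=1*30=30
Total weighted completion time = 257

257


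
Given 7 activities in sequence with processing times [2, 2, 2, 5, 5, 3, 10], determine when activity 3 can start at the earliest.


Activity 3 starts after activities 1 through 2 complete.
Predecessor durations: [2, 2]
ES = 2 + 2 = 4

4


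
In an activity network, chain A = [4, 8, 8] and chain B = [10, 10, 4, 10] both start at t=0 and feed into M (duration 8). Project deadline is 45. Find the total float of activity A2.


Forward pass: ES(A2) = sum of predecessors on chain A = 4
EF = ES + duration = 4 + 8 = 12
Backward pass: LF(M) = deadline = 45; LS(M) = 45 - 8 = 37
LF(A2) = LS(M) - sum(successors on chain A) = 37 - 8 = 29
LS = LF - duration = 29 - 8 = 21
Total float = LS - ES = 21 - 4 = 17

17


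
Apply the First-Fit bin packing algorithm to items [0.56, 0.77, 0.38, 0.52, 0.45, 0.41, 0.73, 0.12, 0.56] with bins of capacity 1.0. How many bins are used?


Place items sequentially using First-Fit:
  Item 0.56 -> new Bin 1
  Item 0.77 -> new Bin 2
  Item 0.38 -> Bin 1 (now 0.94)
  Item 0.52 -> new Bin 3
  Item 0.45 -> Bin 3 (now 0.97)
  Item 0.41 -> new Bin 4
  Item 0.73 -> new Bin 5
  Item 0.12 -> Bin 2 (now 0.89)
  Item 0.56 -> Bin 4 (now 0.97)
Total bins used = 5

5


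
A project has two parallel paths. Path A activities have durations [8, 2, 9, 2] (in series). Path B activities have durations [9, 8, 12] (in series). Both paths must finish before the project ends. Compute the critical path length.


Path A total = 8 + 2 + 9 + 2 = 21
Path B total = 9 + 8 + 12 = 29
Critical path = longest path = max(21, 29) = 29

29


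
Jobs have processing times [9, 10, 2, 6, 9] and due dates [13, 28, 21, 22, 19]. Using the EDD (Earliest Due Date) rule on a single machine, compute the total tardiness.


Sort by due date (EDD order): [(9, 13), (9, 19), (2, 21), (6, 22), (10, 28)]
Compute completion times and tardiness:
  Job 1: p=9, d=13, C=9, tardiness=max(0,9-13)=0
  Job 2: p=9, d=19, C=18, tardiness=max(0,18-19)=0
  Job 3: p=2, d=21, C=20, tardiness=max(0,20-21)=0
  Job 4: p=6, d=22, C=26, tardiness=max(0,26-22)=4
  Job 5: p=10, d=28, C=36, tardiness=max(0,36-28)=8
Total tardiness = 12

12


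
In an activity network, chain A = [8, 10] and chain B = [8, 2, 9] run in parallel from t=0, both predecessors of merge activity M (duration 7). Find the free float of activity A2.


ES(A2) = sum of predecessors on chain A = 8
EF(A2) = ES + duration = 8 + 10 = 18
Successor of A2 is M. ES(M) = max(sum(A), sum(B)) = max(18, 19) = 19
Free float = ES(successor) - EF(current) = 19 - 18 = 1

1


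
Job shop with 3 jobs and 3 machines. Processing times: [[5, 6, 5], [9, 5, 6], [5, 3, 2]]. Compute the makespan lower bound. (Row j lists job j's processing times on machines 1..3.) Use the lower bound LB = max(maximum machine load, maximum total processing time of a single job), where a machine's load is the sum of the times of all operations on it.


Machine loads:
  Machine 1: 5 + 9 + 5 = 19
  Machine 2: 6 + 5 + 3 = 14
  Machine 3: 5 + 6 + 2 = 13
Max machine load = 19
Job totals:
  Job 1: 16
  Job 2: 20
  Job 3: 10
Max job total = 20
Lower bound = max(19, 20) = 20

20


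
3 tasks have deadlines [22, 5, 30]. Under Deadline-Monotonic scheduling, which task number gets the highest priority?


Sort tasks by relative deadline (ascending):
  Task 2: deadline = 5
  Task 1: deadline = 22
  Task 3: deadline = 30
Priority order (highest first): [2, 1, 3]
Highest priority task = 2

2


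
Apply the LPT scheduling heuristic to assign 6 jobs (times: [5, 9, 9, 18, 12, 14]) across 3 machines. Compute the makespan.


Sort jobs in decreasing order (LPT): [18, 14, 12, 9, 9, 5]
Assign each job to the least loaded machine:
  Machine 1: jobs [18, 5], load = 23
  Machine 2: jobs [14, 9], load = 23
  Machine 3: jobs [12, 9], load = 21
Makespan = max load = 23

23


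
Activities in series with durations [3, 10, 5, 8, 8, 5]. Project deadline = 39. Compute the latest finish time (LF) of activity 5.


LF(activity 5) = deadline - sum of successor durations
Successors: activities 6 through 6 with durations [5]
Sum of successor durations = 5
LF = 39 - 5 = 34

34


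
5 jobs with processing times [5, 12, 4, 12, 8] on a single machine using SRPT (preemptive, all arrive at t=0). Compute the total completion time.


Since all jobs arrive at t=0, SRPT equals SPT ordering.
SPT order: [4, 5, 8, 12, 12]
Completion times:
  Job 1: p=4, C=4
  Job 2: p=5, C=9
  Job 3: p=8, C=17
  Job 4: p=12, C=29
  Job 5: p=12, C=41
Total completion time = 4 + 9 + 17 + 29 + 41 = 100

100


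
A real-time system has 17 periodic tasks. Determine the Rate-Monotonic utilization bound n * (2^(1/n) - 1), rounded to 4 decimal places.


Compute 2^(1/17) = 1.0416160107
Subtract 1: 1.0416160107 - 1 = 0.0416160107
Multiply by n: 17 * 0.0416160107 = 0.7074721819
Round to 4 dp: 0.7075

0.7075


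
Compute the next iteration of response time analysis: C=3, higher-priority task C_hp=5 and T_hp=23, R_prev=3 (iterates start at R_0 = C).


R_next = C + ceil(R_prev / T_hp) * C_hp
ceil(3 / 23) = ceil(0.1304) = 1
Interference = 1 * 5 = 5
R_next = 3 + 5 = 8

8


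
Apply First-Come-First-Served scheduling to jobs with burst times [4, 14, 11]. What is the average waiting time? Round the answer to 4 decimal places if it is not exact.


FCFS order (as given): [4, 14, 11]
Waiting times:
  Job 1: wait = 0
  Job 2: wait = 4
  Job 3: wait = 18
Sum of waiting times = 22
Average waiting time = 22/3 = 7.3333

7.3333


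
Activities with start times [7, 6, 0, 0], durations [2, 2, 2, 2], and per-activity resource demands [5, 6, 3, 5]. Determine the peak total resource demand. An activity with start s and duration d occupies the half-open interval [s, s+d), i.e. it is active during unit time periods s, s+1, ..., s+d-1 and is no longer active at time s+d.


Each activity i is active on [start_i, start_i + duration_i).
Compute total resource usage per time slot:
  t=0: active resources = [3, 5], total = 8
  t=1: active resources = [3, 5], total = 8
  t=2: active resources = [], total = 0
  t=3: active resources = [], total = 0
  t=4: active resources = [], total = 0
  t=5: active resources = [], total = 0
  t=6: active resources = [6], total = 6
  t=7: active resources = [5, 6], total = 11
  t=8: active resources = [5], total = 5
Peak resource demand = 11

11
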